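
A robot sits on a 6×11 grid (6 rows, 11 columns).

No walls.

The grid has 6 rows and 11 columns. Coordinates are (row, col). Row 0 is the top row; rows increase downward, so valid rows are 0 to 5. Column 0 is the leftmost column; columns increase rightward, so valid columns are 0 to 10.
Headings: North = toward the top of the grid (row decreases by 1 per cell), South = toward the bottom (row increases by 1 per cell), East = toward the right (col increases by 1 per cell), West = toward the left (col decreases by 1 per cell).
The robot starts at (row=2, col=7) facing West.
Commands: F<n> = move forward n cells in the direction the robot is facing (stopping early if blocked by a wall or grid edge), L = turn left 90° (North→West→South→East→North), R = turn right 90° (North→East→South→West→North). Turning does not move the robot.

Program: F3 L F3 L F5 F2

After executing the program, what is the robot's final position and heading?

Answer: Final position: (row=5, col=10), facing East

Derivation:
Start: (row=2, col=7), facing West
  F3: move forward 3, now at (row=2, col=4)
  L: turn left, now facing South
  F3: move forward 3, now at (row=5, col=4)
  L: turn left, now facing East
  F5: move forward 5, now at (row=5, col=9)
  F2: move forward 1/2 (blocked), now at (row=5, col=10)
Final: (row=5, col=10), facing East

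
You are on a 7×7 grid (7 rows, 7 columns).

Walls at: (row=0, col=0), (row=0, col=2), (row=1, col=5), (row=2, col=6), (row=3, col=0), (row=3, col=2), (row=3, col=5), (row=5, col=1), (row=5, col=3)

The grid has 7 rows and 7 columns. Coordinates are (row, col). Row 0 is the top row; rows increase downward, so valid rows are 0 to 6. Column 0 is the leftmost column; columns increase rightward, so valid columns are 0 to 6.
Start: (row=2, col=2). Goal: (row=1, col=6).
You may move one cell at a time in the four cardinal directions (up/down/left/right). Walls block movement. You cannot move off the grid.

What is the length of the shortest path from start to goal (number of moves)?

Answer: Shortest path length: 7

Derivation:
BFS from (row=2, col=2) until reaching (row=1, col=6):
  Distance 0: (row=2, col=2)
  Distance 1: (row=1, col=2), (row=2, col=1), (row=2, col=3)
  Distance 2: (row=1, col=1), (row=1, col=3), (row=2, col=0), (row=2, col=4), (row=3, col=1), (row=3, col=3)
  Distance 3: (row=0, col=1), (row=0, col=3), (row=1, col=0), (row=1, col=4), (row=2, col=5), (row=3, col=4), (row=4, col=1), (row=4, col=3)
  Distance 4: (row=0, col=4), (row=4, col=0), (row=4, col=2), (row=4, col=4)
  Distance 5: (row=0, col=5), (row=4, col=5), (row=5, col=0), (row=5, col=2), (row=5, col=4)
  Distance 6: (row=0, col=6), (row=4, col=6), (row=5, col=5), (row=6, col=0), (row=6, col=2), (row=6, col=4)
  Distance 7: (row=1, col=6), (row=3, col=6), (row=5, col=6), (row=6, col=1), (row=6, col=3), (row=6, col=5)  <- goal reached here
One shortest path (7 moves): (row=2, col=2) -> (row=2, col=3) -> (row=2, col=4) -> (row=1, col=4) -> (row=0, col=4) -> (row=0, col=5) -> (row=0, col=6) -> (row=1, col=6)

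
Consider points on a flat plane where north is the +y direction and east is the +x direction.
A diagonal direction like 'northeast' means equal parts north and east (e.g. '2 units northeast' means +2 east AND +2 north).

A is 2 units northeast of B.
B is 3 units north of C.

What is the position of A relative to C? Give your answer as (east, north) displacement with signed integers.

Place C at the origin (east=0, north=0).
  B is 3 units north of C: delta (east=+0, north=+3); B at (east=0, north=3).
  A is 2 units northeast of B: delta (east=+2, north=+2); A at (east=2, north=5).
Therefore A relative to C: (east=2, north=5).

Answer: A is at (east=2, north=5) relative to C.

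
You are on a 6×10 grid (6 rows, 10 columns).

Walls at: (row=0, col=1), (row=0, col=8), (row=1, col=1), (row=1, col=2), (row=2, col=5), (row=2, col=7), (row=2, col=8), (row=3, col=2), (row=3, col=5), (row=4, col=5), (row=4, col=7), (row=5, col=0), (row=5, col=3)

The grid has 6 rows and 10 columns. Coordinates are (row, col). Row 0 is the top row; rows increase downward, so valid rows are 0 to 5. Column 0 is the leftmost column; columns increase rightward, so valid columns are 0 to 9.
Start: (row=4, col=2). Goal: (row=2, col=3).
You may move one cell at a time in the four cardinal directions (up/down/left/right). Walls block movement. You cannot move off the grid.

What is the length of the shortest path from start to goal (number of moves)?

Answer: Shortest path length: 3

Derivation:
BFS from (row=4, col=2) until reaching (row=2, col=3):
  Distance 0: (row=4, col=2)
  Distance 1: (row=4, col=1), (row=4, col=3), (row=5, col=2)
  Distance 2: (row=3, col=1), (row=3, col=3), (row=4, col=0), (row=4, col=4), (row=5, col=1)
  Distance 3: (row=2, col=1), (row=2, col=3), (row=3, col=0), (row=3, col=4), (row=5, col=4)  <- goal reached here
One shortest path (3 moves): (row=4, col=2) -> (row=4, col=3) -> (row=3, col=3) -> (row=2, col=3)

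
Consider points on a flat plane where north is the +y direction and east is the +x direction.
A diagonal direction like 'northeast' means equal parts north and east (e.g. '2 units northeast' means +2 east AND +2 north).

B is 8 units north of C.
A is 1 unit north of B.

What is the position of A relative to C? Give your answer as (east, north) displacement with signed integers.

Place C at the origin (east=0, north=0).
  B is 8 units north of C: delta (east=+0, north=+8); B at (east=0, north=8).
  A is 1 unit north of B: delta (east=+0, north=+1); A at (east=0, north=9).
Therefore A relative to C: (east=0, north=9).

Answer: A is at (east=0, north=9) relative to C.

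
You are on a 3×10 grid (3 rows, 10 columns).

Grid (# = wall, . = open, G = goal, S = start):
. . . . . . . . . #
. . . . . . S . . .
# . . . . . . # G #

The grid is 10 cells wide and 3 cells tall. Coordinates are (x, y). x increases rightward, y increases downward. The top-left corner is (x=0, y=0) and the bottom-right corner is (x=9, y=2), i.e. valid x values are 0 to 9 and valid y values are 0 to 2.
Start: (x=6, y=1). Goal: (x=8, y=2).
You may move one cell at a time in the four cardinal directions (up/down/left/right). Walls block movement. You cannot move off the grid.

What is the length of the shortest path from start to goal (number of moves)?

Answer: Shortest path length: 3

Derivation:
BFS from (x=6, y=1) until reaching (x=8, y=2):
  Distance 0: (x=6, y=1)
  Distance 1: (x=6, y=0), (x=5, y=1), (x=7, y=1), (x=6, y=2)
  Distance 2: (x=5, y=0), (x=7, y=0), (x=4, y=1), (x=8, y=1), (x=5, y=2)
  Distance 3: (x=4, y=0), (x=8, y=0), (x=3, y=1), (x=9, y=1), (x=4, y=2), (x=8, y=2)  <- goal reached here
One shortest path (3 moves): (x=6, y=1) -> (x=7, y=1) -> (x=8, y=1) -> (x=8, y=2)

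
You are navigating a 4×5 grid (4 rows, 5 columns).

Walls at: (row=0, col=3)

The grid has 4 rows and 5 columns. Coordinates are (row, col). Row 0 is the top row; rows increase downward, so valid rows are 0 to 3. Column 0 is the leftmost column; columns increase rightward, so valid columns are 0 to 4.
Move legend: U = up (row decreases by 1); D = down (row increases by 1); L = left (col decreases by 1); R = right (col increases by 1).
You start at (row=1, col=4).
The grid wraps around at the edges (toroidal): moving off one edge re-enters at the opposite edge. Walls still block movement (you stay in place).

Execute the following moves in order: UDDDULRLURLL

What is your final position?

Start: (row=1, col=4)
  U (up): (row=1, col=4) -> (row=0, col=4)
  D (down): (row=0, col=4) -> (row=1, col=4)
  D (down): (row=1, col=4) -> (row=2, col=4)
  D (down): (row=2, col=4) -> (row=3, col=4)
  U (up): (row=3, col=4) -> (row=2, col=4)
  L (left): (row=2, col=4) -> (row=2, col=3)
  R (right): (row=2, col=3) -> (row=2, col=4)
  L (left): (row=2, col=4) -> (row=2, col=3)
  U (up): (row=2, col=3) -> (row=1, col=3)
  R (right): (row=1, col=3) -> (row=1, col=4)
  L (left): (row=1, col=4) -> (row=1, col=3)
  L (left): (row=1, col=3) -> (row=1, col=2)
Final: (row=1, col=2)

Answer: Final position: (row=1, col=2)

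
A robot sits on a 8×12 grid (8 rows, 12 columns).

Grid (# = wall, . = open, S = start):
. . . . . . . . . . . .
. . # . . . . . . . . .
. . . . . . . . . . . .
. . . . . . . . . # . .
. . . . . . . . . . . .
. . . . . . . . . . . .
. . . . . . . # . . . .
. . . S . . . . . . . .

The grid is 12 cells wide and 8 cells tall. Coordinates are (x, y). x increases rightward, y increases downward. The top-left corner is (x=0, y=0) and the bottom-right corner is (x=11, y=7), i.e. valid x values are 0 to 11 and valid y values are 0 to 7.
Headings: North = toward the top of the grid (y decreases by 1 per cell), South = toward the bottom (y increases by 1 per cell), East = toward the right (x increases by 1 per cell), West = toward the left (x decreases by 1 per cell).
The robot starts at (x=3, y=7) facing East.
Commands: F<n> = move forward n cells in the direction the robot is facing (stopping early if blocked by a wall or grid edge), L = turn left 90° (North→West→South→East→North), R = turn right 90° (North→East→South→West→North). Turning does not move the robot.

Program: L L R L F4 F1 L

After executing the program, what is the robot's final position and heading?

Answer: Final position: (x=0, y=7), facing South

Derivation:
Start: (x=3, y=7), facing East
  L: turn left, now facing North
  L: turn left, now facing West
  R: turn right, now facing North
  L: turn left, now facing West
  F4: move forward 3/4 (blocked), now at (x=0, y=7)
  F1: move forward 0/1 (blocked), now at (x=0, y=7)
  L: turn left, now facing South
Final: (x=0, y=7), facing South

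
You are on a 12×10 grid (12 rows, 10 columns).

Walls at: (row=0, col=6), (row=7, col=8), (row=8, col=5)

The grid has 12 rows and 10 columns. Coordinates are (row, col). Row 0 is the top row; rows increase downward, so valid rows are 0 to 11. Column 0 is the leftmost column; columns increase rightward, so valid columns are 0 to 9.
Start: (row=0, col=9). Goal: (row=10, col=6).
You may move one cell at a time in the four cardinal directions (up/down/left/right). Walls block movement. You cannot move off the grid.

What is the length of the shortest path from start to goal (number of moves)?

Answer: Shortest path length: 13

Derivation:
BFS from (row=0, col=9) until reaching (row=10, col=6):
  Distance 0: (row=0, col=9)
  Distance 1: (row=0, col=8), (row=1, col=9)
  Distance 2: (row=0, col=7), (row=1, col=8), (row=2, col=9)
  Distance 3: (row=1, col=7), (row=2, col=8), (row=3, col=9)
  Distance 4: (row=1, col=6), (row=2, col=7), (row=3, col=8), (row=4, col=9)
  Distance 5: (row=1, col=5), (row=2, col=6), (row=3, col=7), (row=4, col=8), (row=5, col=9)
  Distance 6: (row=0, col=5), (row=1, col=4), (row=2, col=5), (row=3, col=6), (row=4, col=7), (row=5, col=8), (row=6, col=9)
  Distance 7: (row=0, col=4), (row=1, col=3), (row=2, col=4), (row=3, col=5), (row=4, col=6), (row=5, col=7), (row=6, col=8), (row=7, col=9)
  Distance 8: (row=0, col=3), (row=1, col=2), (row=2, col=3), (row=3, col=4), (row=4, col=5), (row=5, col=6), (row=6, col=7), (row=8, col=9)
  Distance 9: (row=0, col=2), (row=1, col=1), (row=2, col=2), (row=3, col=3), (row=4, col=4), (row=5, col=5), (row=6, col=6), (row=7, col=7), (row=8, col=8), (row=9, col=9)
  Distance 10: (row=0, col=1), (row=1, col=0), (row=2, col=1), (row=3, col=2), (row=4, col=3), (row=5, col=4), (row=6, col=5), (row=7, col=6), (row=8, col=7), (row=9, col=8), (row=10, col=9)
  Distance 11: (row=0, col=0), (row=2, col=0), (row=3, col=1), (row=4, col=2), (row=5, col=3), (row=6, col=4), (row=7, col=5), (row=8, col=6), (row=9, col=7), (row=10, col=8), (row=11, col=9)
  Distance 12: (row=3, col=0), (row=4, col=1), (row=5, col=2), (row=6, col=3), (row=7, col=4), (row=9, col=6), (row=10, col=7), (row=11, col=8)
  Distance 13: (row=4, col=0), (row=5, col=1), (row=6, col=2), (row=7, col=3), (row=8, col=4), (row=9, col=5), (row=10, col=6), (row=11, col=7)  <- goal reached here
One shortest path (13 moves): (row=0, col=9) -> (row=0, col=8) -> (row=0, col=7) -> (row=1, col=7) -> (row=1, col=6) -> (row=2, col=6) -> (row=3, col=6) -> (row=4, col=6) -> (row=5, col=6) -> (row=6, col=6) -> (row=7, col=6) -> (row=8, col=6) -> (row=9, col=6) -> (row=10, col=6)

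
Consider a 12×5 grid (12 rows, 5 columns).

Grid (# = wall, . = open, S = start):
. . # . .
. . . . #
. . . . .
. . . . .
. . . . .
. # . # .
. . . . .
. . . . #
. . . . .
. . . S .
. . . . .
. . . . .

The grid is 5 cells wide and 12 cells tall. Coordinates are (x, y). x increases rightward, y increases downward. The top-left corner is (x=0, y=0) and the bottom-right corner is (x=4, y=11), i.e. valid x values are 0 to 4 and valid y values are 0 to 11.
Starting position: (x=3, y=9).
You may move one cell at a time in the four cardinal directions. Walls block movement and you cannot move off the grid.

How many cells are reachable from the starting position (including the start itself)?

Answer: Reachable cells: 55

Derivation:
BFS flood-fill from (x=3, y=9):
  Distance 0: (x=3, y=9)
  Distance 1: (x=3, y=8), (x=2, y=9), (x=4, y=9), (x=3, y=10)
  Distance 2: (x=3, y=7), (x=2, y=8), (x=4, y=8), (x=1, y=9), (x=2, y=10), (x=4, y=10), (x=3, y=11)
  Distance 3: (x=3, y=6), (x=2, y=7), (x=1, y=8), (x=0, y=9), (x=1, y=10), (x=2, y=11), (x=4, y=11)
  Distance 4: (x=2, y=6), (x=4, y=6), (x=1, y=7), (x=0, y=8), (x=0, y=10), (x=1, y=11)
  Distance 5: (x=2, y=5), (x=4, y=5), (x=1, y=6), (x=0, y=7), (x=0, y=11)
  Distance 6: (x=2, y=4), (x=4, y=4), (x=0, y=6)
  Distance 7: (x=2, y=3), (x=4, y=3), (x=1, y=4), (x=3, y=4), (x=0, y=5)
  Distance 8: (x=2, y=2), (x=4, y=2), (x=1, y=3), (x=3, y=3), (x=0, y=4)
  Distance 9: (x=2, y=1), (x=1, y=2), (x=3, y=2), (x=0, y=3)
  Distance 10: (x=1, y=1), (x=3, y=1), (x=0, y=2)
  Distance 11: (x=1, y=0), (x=3, y=0), (x=0, y=1)
  Distance 12: (x=0, y=0), (x=4, y=0)
Total reachable: 55 (grid has 55 open cells total)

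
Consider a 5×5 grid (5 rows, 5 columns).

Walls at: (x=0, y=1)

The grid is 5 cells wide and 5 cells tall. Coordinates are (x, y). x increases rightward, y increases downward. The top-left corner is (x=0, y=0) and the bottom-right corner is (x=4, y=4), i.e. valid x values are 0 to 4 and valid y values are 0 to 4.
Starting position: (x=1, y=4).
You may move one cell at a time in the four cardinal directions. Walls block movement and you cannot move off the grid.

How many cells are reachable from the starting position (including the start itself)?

Answer: Reachable cells: 24

Derivation:
BFS flood-fill from (x=1, y=4):
  Distance 0: (x=1, y=4)
  Distance 1: (x=1, y=3), (x=0, y=4), (x=2, y=4)
  Distance 2: (x=1, y=2), (x=0, y=3), (x=2, y=3), (x=3, y=4)
  Distance 3: (x=1, y=1), (x=0, y=2), (x=2, y=2), (x=3, y=3), (x=4, y=4)
  Distance 4: (x=1, y=0), (x=2, y=1), (x=3, y=2), (x=4, y=3)
  Distance 5: (x=0, y=0), (x=2, y=0), (x=3, y=1), (x=4, y=2)
  Distance 6: (x=3, y=0), (x=4, y=1)
  Distance 7: (x=4, y=0)
Total reachable: 24 (grid has 24 open cells total)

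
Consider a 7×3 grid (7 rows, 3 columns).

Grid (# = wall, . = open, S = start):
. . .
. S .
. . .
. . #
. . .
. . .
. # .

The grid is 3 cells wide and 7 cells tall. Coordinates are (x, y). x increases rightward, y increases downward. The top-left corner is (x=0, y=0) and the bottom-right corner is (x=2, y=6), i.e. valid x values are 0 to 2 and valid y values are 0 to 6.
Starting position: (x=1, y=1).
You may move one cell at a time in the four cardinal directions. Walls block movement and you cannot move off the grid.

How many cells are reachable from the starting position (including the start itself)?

Answer: Reachable cells: 19

Derivation:
BFS flood-fill from (x=1, y=1):
  Distance 0: (x=1, y=1)
  Distance 1: (x=1, y=0), (x=0, y=1), (x=2, y=1), (x=1, y=2)
  Distance 2: (x=0, y=0), (x=2, y=0), (x=0, y=2), (x=2, y=2), (x=1, y=3)
  Distance 3: (x=0, y=3), (x=1, y=4)
  Distance 4: (x=0, y=4), (x=2, y=4), (x=1, y=5)
  Distance 5: (x=0, y=5), (x=2, y=5)
  Distance 6: (x=0, y=6), (x=2, y=6)
Total reachable: 19 (grid has 19 open cells total)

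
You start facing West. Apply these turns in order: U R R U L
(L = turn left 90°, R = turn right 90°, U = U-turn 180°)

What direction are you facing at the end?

Start: West
  U (U-turn (180°)) -> East
  R (right (90° clockwise)) -> South
  R (right (90° clockwise)) -> West
  U (U-turn (180°)) -> East
  L (left (90° counter-clockwise)) -> North
Final: North

Answer: Final heading: North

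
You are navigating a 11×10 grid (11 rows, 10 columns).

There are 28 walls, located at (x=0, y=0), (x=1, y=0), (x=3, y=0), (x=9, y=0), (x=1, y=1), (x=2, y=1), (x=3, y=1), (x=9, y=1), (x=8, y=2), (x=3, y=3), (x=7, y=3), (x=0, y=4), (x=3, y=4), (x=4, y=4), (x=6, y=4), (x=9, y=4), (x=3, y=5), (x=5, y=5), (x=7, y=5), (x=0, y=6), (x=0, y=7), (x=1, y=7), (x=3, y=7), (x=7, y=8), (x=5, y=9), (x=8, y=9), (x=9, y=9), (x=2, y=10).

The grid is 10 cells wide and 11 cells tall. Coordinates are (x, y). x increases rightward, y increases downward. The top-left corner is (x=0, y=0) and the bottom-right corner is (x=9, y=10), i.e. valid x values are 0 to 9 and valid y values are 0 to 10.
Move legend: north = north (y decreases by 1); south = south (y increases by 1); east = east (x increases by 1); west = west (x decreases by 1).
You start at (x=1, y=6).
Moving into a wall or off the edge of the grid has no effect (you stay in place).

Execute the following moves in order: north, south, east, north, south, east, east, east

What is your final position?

Answer: Final position: (x=5, y=6)

Derivation:
Start: (x=1, y=6)
  north (north): (x=1, y=6) -> (x=1, y=5)
  south (south): (x=1, y=5) -> (x=1, y=6)
  east (east): (x=1, y=6) -> (x=2, y=6)
  north (north): (x=2, y=6) -> (x=2, y=5)
  south (south): (x=2, y=5) -> (x=2, y=6)
  east (east): (x=2, y=6) -> (x=3, y=6)
  east (east): (x=3, y=6) -> (x=4, y=6)
  east (east): (x=4, y=6) -> (x=5, y=6)
Final: (x=5, y=6)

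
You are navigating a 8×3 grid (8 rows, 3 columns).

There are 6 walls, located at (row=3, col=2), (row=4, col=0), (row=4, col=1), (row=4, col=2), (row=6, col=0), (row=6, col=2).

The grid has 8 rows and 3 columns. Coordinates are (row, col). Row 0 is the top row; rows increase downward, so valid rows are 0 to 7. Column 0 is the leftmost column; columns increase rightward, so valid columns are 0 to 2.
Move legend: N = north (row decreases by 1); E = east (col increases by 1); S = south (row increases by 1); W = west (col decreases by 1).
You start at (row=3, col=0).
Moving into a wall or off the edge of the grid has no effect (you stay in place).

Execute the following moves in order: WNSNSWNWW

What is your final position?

Start: (row=3, col=0)
  W (west): blocked, stay at (row=3, col=0)
  N (north): (row=3, col=0) -> (row=2, col=0)
  S (south): (row=2, col=0) -> (row=3, col=0)
  N (north): (row=3, col=0) -> (row=2, col=0)
  S (south): (row=2, col=0) -> (row=3, col=0)
  W (west): blocked, stay at (row=3, col=0)
  N (north): (row=3, col=0) -> (row=2, col=0)
  W (west): blocked, stay at (row=2, col=0)
  W (west): blocked, stay at (row=2, col=0)
Final: (row=2, col=0)

Answer: Final position: (row=2, col=0)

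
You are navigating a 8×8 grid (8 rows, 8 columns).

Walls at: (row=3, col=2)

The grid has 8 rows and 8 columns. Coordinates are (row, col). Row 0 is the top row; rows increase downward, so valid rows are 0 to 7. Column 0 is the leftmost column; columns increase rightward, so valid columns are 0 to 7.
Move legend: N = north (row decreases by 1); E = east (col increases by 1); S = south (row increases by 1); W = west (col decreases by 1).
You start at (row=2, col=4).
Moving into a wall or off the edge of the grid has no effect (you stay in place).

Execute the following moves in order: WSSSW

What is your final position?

Answer: Final position: (row=5, col=2)

Derivation:
Start: (row=2, col=4)
  W (west): (row=2, col=4) -> (row=2, col=3)
  S (south): (row=2, col=3) -> (row=3, col=3)
  S (south): (row=3, col=3) -> (row=4, col=3)
  S (south): (row=4, col=3) -> (row=5, col=3)
  W (west): (row=5, col=3) -> (row=5, col=2)
Final: (row=5, col=2)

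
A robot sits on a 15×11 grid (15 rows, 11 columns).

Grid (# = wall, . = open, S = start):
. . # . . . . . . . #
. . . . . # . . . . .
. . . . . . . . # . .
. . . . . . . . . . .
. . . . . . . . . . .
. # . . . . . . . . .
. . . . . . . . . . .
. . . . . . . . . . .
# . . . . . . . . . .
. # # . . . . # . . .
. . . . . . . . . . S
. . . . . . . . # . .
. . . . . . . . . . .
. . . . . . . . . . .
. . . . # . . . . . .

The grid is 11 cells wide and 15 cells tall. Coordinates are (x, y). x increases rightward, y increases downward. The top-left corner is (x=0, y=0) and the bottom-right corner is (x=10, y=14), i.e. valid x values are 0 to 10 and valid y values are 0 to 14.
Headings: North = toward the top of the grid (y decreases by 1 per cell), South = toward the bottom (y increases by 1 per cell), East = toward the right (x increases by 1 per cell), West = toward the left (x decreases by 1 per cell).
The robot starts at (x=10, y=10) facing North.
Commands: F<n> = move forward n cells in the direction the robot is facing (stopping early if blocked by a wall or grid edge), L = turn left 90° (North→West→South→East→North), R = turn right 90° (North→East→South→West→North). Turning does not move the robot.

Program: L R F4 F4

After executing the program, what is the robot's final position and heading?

Start: (x=10, y=10), facing North
  L: turn left, now facing West
  R: turn right, now facing North
  F4: move forward 4, now at (x=10, y=6)
  F4: move forward 4, now at (x=10, y=2)
Final: (x=10, y=2), facing North

Answer: Final position: (x=10, y=2), facing North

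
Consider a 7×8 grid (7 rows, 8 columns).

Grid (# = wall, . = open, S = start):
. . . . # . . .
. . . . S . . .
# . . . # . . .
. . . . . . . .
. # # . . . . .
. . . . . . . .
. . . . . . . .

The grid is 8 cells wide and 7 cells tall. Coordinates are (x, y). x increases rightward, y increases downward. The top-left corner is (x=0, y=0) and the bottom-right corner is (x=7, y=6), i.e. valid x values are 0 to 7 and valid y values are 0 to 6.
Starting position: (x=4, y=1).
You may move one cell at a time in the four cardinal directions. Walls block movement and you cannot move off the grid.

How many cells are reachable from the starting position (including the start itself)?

Answer: Reachable cells: 51

Derivation:
BFS flood-fill from (x=4, y=1):
  Distance 0: (x=4, y=1)
  Distance 1: (x=3, y=1), (x=5, y=1)
  Distance 2: (x=3, y=0), (x=5, y=0), (x=2, y=1), (x=6, y=1), (x=3, y=2), (x=5, y=2)
  Distance 3: (x=2, y=0), (x=6, y=0), (x=1, y=1), (x=7, y=1), (x=2, y=2), (x=6, y=2), (x=3, y=3), (x=5, y=3)
  Distance 4: (x=1, y=0), (x=7, y=0), (x=0, y=1), (x=1, y=2), (x=7, y=2), (x=2, y=3), (x=4, y=3), (x=6, y=3), (x=3, y=4), (x=5, y=4)
  Distance 5: (x=0, y=0), (x=1, y=3), (x=7, y=3), (x=4, y=4), (x=6, y=4), (x=3, y=5), (x=5, y=5)
  Distance 6: (x=0, y=3), (x=7, y=4), (x=2, y=5), (x=4, y=5), (x=6, y=5), (x=3, y=6), (x=5, y=6)
  Distance 7: (x=0, y=4), (x=1, y=5), (x=7, y=5), (x=2, y=6), (x=4, y=6), (x=6, y=6)
  Distance 8: (x=0, y=5), (x=1, y=6), (x=7, y=6)
  Distance 9: (x=0, y=6)
Total reachable: 51 (grid has 51 open cells total)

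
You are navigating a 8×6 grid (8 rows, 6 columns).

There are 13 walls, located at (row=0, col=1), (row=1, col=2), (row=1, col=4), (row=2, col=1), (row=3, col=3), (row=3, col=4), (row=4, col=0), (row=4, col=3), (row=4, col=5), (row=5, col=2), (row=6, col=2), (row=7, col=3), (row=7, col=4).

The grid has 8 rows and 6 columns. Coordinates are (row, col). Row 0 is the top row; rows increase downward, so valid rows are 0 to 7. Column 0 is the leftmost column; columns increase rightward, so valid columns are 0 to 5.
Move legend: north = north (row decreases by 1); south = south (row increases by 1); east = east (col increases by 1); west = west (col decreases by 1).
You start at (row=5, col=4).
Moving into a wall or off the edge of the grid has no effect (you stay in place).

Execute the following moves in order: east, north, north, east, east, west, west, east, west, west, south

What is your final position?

Answer: Final position: (row=6, col=3)

Derivation:
Start: (row=5, col=4)
  east (east): (row=5, col=4) -> (row=5, col=5)
  north (north): blocked, stay at (row=5, col=5)
  north (north): blocked, stay at (row=5, col=5)
  east (east): blocked, stay at (row=5, col=5)
  east (east): blocked, stay at (row=5, col=5)
  west (west): (row=5, col=5) -> (row=5, col=4)
  west (west): (row=5, col=4) -> (row=5, col=3)
  east (east): (row=5, col=3) -> (row=5, col=4)
  west (west): (row=5, col=4) -> (row=5, col=3)
  west (west): blocked, stay at (row=5, col=3)
  south (south): (row=5, col=3) -> (row=6, col=3)
Final: (row=6, col=3)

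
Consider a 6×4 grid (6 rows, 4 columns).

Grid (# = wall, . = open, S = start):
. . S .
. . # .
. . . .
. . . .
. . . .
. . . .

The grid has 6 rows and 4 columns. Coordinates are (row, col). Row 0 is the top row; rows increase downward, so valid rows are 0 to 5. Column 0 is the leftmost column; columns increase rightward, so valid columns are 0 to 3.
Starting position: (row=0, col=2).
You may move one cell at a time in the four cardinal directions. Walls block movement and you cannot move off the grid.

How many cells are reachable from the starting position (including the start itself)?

BFS flood-fill from (row=0, col=2):
  Distance 0: (row=0, col=2)
  Distance 1: (row=0, col=1), (row=0, col=3)
  Distance 2: (row=0, col=0), (row=1, col=1), (row=1, col=3)
  Distance 3: (row=1, col=0), (row=2, col=1), (row=2, col=3)
  Distance 4: (row=2, col=0), (row=2, col=2), (row=3, col=1), (row=3, col=3)
  Distance 5: (row=3, col=0), (row=3, col=2), (row=4, col=1), (row=4, col=3)
  Distance 6: (row=4, col=0), (row=4, col=2), (row=5, col=1), (row=5, col=3)
  Distance 7: (row=5, col=0), (row=5, col=2)
Total reachable: 23 (grid has 23 open cells total)

Answer: Reachable cells: 23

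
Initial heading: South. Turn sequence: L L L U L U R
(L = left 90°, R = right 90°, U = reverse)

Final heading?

Answer: Final heading: West

Derivation:
Start: South
  L (left (90° counter-clockwise)) -> East
  L (left (90° counter-clockwise)) -> North
  L (left (90° counter-clockwise)) -> West
  U (U-turn (180°)) -> East
  L (left (90° counter-clockwise)) -> North
  U (U-turn (180°)) -> South
  R (right (90° clockwise)) -> West
Final: West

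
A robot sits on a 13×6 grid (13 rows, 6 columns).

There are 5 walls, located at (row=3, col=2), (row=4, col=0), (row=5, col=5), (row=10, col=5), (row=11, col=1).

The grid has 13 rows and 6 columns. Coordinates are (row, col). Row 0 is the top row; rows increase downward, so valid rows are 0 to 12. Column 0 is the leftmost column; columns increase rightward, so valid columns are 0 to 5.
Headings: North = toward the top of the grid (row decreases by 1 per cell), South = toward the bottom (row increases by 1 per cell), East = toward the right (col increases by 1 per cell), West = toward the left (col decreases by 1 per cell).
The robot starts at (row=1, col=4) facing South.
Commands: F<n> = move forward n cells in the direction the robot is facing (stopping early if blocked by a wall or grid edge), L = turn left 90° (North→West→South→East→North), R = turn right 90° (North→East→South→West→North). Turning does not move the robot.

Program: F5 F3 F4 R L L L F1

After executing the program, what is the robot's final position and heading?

Answer: Final position: (row=11, col=4), facing North

Derivation:
Start: (row=1, col=4), facing South
  F5: move forward 5, now at (row=6, col=4)
  F3: move forward 3, now at (row=9, col=4)
  F4: move forward 3/4 (blocked), now at (row=12, col=4)
  R: turn right, now facing West
  L: turn left, now facing South
  L: turn left, now facing East
  L: turn left, now facing North
  F1: move forward 1, now at (row=11, col=4)
Final: (row=11, col=4), facing North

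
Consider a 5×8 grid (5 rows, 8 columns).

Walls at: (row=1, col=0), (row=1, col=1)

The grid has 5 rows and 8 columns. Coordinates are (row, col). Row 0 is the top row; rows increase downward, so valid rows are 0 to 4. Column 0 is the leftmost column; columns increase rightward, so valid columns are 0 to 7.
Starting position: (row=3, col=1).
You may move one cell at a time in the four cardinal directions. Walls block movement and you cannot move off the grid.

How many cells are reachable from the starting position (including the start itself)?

Answer: Reachable cells: 38

Derivation:
BFS flood-fill from (row=3, col=1):
  Distance 0: (row=3, col=1)
  Distance 1: (row=2, col=1), (row=3, col=0), (row=3, col=2), (row=4, col=1)
  Distance 2: (row=2, col=0), (row=2, col=2), (row=3, col=3), (row=4, col=0), (row=4, col=2)
  Distance 3: (row=1, col=2), (row=2, col=3), (row=3, col=4), (row=4, col=3)
  Distance 4: (row=0, col=2), (row=1, col=3), (row=2, col=4), (row=3, col=5), (row=4, col=4)
  Distance 5: (row=0, col=1), (row=0, col=3), (row=1, col=4), (row=2, col=5), (row=3, col=6), (row=4, col=5)
  Distance 6: (row=0, col=0), (row=0, col=4), (row=1, col=5), (row=2, col=6), (row=3, col=7), (row=4, col=6)
  Distance 7: (row=0, col=5), (row=1, col=6), (row=2, col=7), (row=4, col=7)
  Distance 8: (row=0, col=6), (row=1, col=7)
  Distance 9: (row=0, col=7)
Total reachable: 38 (grid has 38 open cells total)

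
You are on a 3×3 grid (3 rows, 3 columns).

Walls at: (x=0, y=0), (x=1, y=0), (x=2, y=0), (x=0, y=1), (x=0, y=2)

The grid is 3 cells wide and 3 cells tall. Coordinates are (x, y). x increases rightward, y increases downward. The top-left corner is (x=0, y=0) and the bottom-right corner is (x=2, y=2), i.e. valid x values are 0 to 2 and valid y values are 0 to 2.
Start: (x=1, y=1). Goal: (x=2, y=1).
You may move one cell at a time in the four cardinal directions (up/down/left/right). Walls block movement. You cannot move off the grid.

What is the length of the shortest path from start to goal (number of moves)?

Answer: Shortest path length: 1

Derivation:
BFS from (x=1, y=1) until reaching (x=2, y=1):
  Distance 0: (x=1, y=1)
  Distance 1: (x=2, y=1), (x=1, y=2)  <- goal reached here
One shortest path (1 moves): (x=1, y=1) -> (x=2, y=1)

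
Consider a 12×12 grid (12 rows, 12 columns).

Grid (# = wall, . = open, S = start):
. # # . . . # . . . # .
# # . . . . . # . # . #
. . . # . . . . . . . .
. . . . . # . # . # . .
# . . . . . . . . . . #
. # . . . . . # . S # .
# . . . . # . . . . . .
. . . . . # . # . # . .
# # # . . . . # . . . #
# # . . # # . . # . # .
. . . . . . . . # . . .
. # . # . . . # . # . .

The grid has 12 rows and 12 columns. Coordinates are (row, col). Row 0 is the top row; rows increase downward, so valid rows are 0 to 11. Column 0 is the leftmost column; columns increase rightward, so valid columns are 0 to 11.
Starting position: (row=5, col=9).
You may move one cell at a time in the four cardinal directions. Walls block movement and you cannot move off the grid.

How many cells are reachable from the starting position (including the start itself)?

Answer: Reachable cells: 101

Derivation:
BFS flood-fill from (row=5, col=9):
  Distance 0: (row=5, col=9)
  Distance 1: (row=4, col=9), (row=5, col=8), (row=6, col=9)
  Distance 2: (row=4, col=8), (row=4, col=10), (row=6, col=8), (row=6, col=10)
  Distance 3: (row=3, col=8), (row=3, col=10), (row=4, col=7), (row=6, col=7), (row=6, col=11), (row=7, col=8), (row=7, col=10)
  Distance 4: (row=2, col=8), (row=2, col=10), (row=3, col=11), (row=4, col=6), (row=5, col=11), (row=6, col=6), (row=7, col=11), (row=8, col=8), (row=8, col=10)
  Distance 5: (row=1, col=8), (row=1, col=10), (row=2, col=7), (row=2, col=9), (row=2, col=11), (row=3, col=6), (row=4, col=5), (row=5, col=6), (row=7, col=6), (row=8, col=9)
  Distance 6: (row=0, col=8), (row=2, col=6), (row=4, col=4), (row=5, col=5), (row=8, col=6), (row=9, col=9)
  Distance 7: (row=0, col=7), (row=0, col=9), (row=1, col=6), (row=2, col=5), (row=3, col=4), (row=4, col=3), (row=5, col=4), (row=8, col=5), (row=9, col=6), (row=10, col=9)
  Distance 8: (row=1, col=5), (row=2, col=4), (row=3, col=3), (row=4, col=2), (row=5, col=3), (row=6, col=4), (row=8, col=4), (row=9, col=7), (row=10, col=6), (row=10, col=10)
  Distance 9: (row=0, col=5), (row=1, col=4), (row=3, col=2), (row=4, col=1), (row=5, col=2), (row=6, col=3), (row=7, col=4), (row=8, col=3), (row=10, col=5), (row=10, col=7), (row=10, col=11), (row=11, col=6), (row=11, col=10)
  Distance 10: (row=0, col=4), (row=1, col=3), (row=2, col=2), (row=3, col=1), (row=6, col=2), (row=7, col=3), (row=9, col=3), (row=9, col=11), (row=10, col=4), (row=11, col=5), (row=11, col=11)
  Distance 11: (row=0, col=3), (row=1, col=2), (row=2, col=1), (row=3, col=0), (row=6, col=1), (row=7, col=2), (row=9, col=2), (row=10, col=3), (row=11, col=4)
  Distance 12: (row=2, col=0), (row=7, col=1), (row=10, col=2)
  Distance 13: (row=7, col=0), (row=10, col=1), (row=11, col=2)
  Distance 14: (row=10, col=0)
  Distance 15: (row=11, col=0)
Total reachable: 101 (grid has 105 open cells total)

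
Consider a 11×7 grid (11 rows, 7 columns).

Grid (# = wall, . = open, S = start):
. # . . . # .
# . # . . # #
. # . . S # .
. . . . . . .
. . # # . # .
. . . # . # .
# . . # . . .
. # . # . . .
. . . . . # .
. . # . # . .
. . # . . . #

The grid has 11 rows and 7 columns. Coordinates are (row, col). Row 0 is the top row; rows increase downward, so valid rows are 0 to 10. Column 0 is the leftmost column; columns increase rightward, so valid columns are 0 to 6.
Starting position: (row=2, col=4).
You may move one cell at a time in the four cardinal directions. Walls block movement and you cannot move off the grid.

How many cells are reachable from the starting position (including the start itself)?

BFS flood-fill from (row=2, col=4):
  Distance 0: (row=2, col=4)
  Distance 1: (row=1, col=4), (row=2, col=3), (row=3, col=4)
  Distance 2: (row=0, col=4), (row=1, col=3), (row=2, col=2), (row=3, col=3), (row=3, col=5), (row=4, col=4)
  Distance 3: (row=0, col=3), (row=3, col=2), (row=3, col=6), (row=5, col=4)
  Distance 4: (row=0, col=2), (row=2, col=6), (row=3, col=1), (row=4, col=6), (row=6, col=4)
  Distance 5: (row=3, col=0), (row=4, col=1), (row=5, col=6), (row=6, col=5), (row=7, col=4)
  Distance 6: (row=2, col=0), (row=4, col=0), (row=5, col=1), (row=6, col=6), (row=7, col=5), (row=8, col=4)
  Distance 7: (row=5, col=0), (row=5, col=2), (row=6, col=1), (row=7, col=6), (row=8, col=3)
  Distance 8: (row=6, col=2), (row=8, col=2), (row=8, col=6), (row=9, col=3)
  Distance 9: (row=7, col=2), (row=8, col=1), (row=9, col=6), (row=10, col=3)
  Distance 10: (row=8, col=0), (row=9, col=1), (row=9, col=5), (row=10, col=4)
  Distance 11: (row=7, col=0), (row=9, col=0), (row=10, col=1), (row=10, col=5)
  Distance 12: (row=10, col=0)
Total reachable: 52 (grid has 55 open cells total)

Answer: Reachable cells: 52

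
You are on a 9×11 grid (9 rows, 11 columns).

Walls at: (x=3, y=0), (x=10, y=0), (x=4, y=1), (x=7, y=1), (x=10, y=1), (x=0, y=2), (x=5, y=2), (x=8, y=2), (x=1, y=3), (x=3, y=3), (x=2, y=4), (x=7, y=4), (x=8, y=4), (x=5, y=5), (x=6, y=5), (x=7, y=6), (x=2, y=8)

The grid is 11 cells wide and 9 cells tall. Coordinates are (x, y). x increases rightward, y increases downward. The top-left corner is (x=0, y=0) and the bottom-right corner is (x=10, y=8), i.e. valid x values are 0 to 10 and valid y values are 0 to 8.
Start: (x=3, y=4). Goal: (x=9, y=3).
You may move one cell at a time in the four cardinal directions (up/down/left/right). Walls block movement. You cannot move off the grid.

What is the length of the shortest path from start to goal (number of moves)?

Answer: Shortest path length: 7

Derivation:
BFS from (x=3, y=4) until reaching (x=9, y=3):
  Distance 0: (x=3, y=4)
  Distance 1: (x=4, y=4), (x=3, y=5)
  Distance 2: (x=4, y=3), (x=5, y=4), (x=2, y=5), (x=4, y=5), (x=3, y=6)
  Distance 3: (x=4, y=2), (x=5, y=3), (x=6, y=4), (x=1, y=5), (x=2, y=6), (x=4, y=6), (x=3, y=7)
  Distance 4: (x=3, y=2), (x=6, y=3), (x=1, y=4), (x=0, y=5), (x=1, y=6), (x=5, y=6), (x=2, y=7), (x=4, y=7), (x=3, y=8)
  Distance 5: (x=3, y=1), (x=2, y=2), (x=6, y=2), (x=7, y=3), (x=0, y=4), (x=0, y=6), (x=6, y=6), (x=1, y=7), (x=5, y=7), (x=4, y=8)
  Distance 6: (x=2, y=1), (x=6, y=1), (x=1, y=2), (x=7, y=2), (x=0, y=3), (x=2, y=3), (x=8, y=3), (x=0, y=7), (x=6, y=7), (x=1, y=8), (x=5, y=8)
  Distance 7: (x=2, y=0), (x=6, y=0), (x=1, y=1), (x=5, y=1), (x=9, y=3), (x=7, y=7), (x=0, y=8), (x=6, y=8)  <- goal reached here
One shortest path (7 moves): (x=3, y=4) -> (x=4, y=4) -> (x=5, y=4) -> (x=6, y=4) -> (x=6, y=3) -> (x=7, y=3) -> (x=8, y=3) -> (x=9, y=3)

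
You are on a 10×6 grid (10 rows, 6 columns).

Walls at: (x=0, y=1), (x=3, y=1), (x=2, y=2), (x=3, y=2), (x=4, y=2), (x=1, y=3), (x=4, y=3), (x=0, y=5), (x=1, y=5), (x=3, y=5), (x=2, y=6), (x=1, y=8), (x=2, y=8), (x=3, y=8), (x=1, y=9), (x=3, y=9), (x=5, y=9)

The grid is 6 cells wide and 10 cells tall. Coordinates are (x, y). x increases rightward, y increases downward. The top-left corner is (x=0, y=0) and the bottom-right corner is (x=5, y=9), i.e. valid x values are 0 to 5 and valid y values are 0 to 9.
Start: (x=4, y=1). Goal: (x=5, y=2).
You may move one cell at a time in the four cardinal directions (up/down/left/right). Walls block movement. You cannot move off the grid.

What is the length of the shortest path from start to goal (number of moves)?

BFS from (x=4, y=1) until reaching (x=5, y=2):
  Distance 0: (x=4, y=1)
  Distance 1: (x=4, y=0), (x=5, y=1)
  Distance 2: (x=3, y=0), (x=5, y=0), (x=5, y=2)  <- goal reached here
One shortest path (2 moves): (x=4, y=1) -> (x=5, y=1) -> (x=5, y=2)

Answer: Shortest path length: 2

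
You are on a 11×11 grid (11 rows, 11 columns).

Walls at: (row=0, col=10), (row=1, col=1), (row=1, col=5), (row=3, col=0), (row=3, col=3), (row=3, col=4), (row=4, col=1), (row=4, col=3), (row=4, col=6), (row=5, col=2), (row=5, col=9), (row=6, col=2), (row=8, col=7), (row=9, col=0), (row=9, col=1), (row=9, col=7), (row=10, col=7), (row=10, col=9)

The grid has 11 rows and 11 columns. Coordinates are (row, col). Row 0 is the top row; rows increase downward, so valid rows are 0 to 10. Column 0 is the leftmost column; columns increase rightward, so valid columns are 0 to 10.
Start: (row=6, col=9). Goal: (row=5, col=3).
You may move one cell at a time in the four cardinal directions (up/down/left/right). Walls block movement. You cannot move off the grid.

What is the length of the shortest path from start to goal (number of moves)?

Answer: Shortest path length: 7

Derivation:
BFS from (row=6, col=9) until reaching (row=5, col=3):
  Distance 0: (row=6, col=9)
  Distance 1: (row=6, col=8), (row=6, col=10), (row=7, col=9)
  Distance 2: (row=5, col=8), (row=5, col=10), (row=6, col=7), (row=7, col=8), (row=7, col=10), (row=8, col=9)
  Distance 3: (row=4, col=8), (row=4, col=10), (row=5, col=7), (row=6, col=6), (row=7, col=7), (row=8, col=8), (row=8, col=10), (row=9, col=9)
  Distance 4: (row=3, col=8), (row=3, col=10), (row=4, col=7), (row=4, col=9), (row=5, col=6), (row=6, col=5), (row=7, col=6), (row=9, col=8), (row=9, col=10)
  Distance 5: (row=2, col=8), (row=2, col=10), (row=3, col=7), (row=3, col=9), (row=5, col=5), (row=6, col=4), (row=7, col=5), (row=8, col=6), (row=10, col=8), (row=10, col=10)
  Distance 6: (row=1, col=8), (row=1, col=10), (row=2, col=7), (row=2, col=9), (row=3, col=6), (row=4, col=5), (row=5, col=4), (row=6, col=3), (row=7, col=4), (row=8, col=5), (row=9, col=6)
  Distance 7: (row=0, col=8), (row=1, col=7), (row=1, col=9), (row=2, col=6), (row=3, col=5), (row=4, col=4), (row=5, col=3), (row=7, col=3), (row=8, col=4), (row=9, col=5), (row=10, col=6)  <- goal reached here
One shortest path (7 moves): (row=6, col=9) -> (row=6, col=8) -> (row=6, col=7) -> (row=6, col=6) -> (row=6, col=5) -> (row=6, col=4) -> (row=6, col=3) -> (row=5, col=3)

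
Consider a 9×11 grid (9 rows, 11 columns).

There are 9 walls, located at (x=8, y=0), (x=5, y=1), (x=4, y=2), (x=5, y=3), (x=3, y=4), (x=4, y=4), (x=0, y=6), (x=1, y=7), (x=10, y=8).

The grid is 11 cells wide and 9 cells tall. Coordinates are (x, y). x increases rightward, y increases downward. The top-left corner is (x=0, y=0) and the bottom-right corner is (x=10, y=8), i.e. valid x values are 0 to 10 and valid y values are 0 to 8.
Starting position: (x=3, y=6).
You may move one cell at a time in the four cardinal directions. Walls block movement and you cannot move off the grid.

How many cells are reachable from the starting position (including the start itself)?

Answer: Reachable cells: 90

Derivation:
BFS flood-fill from (x=3, y=6):
  Distance 0: (x=3, y=6)
  Distance 1: (x=3, y=5), (x=2, y=6), (x=4, y=6), (x=3, y=7)
  Distance 2: (x=2, y=5), (x=4, y=5), (x=1, y=6), (x=5, y=6), (x=2, y=7), (x=4, y=7), (x=3, y=8)
  Distance 3: (x=2, y=4), (x=1, y=5), (x=5, y=5), (x=6, y=6), (x=5, y=7), (x=2, y=8), (x=4, y=8)
  Distance 4: (x=2, y=3), (x=1, y=4), (x=5, y=4), (x=0, y=5), (x=6, y=5), (x=7, y=6), (x=6, y=7), (x=1, y=8), (x=5, y=8)
  Distance 5: (x=2, y=2), (x=1, y=3), (x=3, y=3), (x=0, y=4), (x=6, y=4), (x=7, y=5), (x=8, y=6), (x=7, y=7), (x=0, y=8), (x=6, y=8)
  Distance 6: (x=2, y=1), (x=1, y=2), (x=3, y=2), (x=0, y=3), (x=4, y=3), (x=6, y=3), (x=7, y=4), (x=8, y=5), (x=9, y=6), (x=0, y=7), (x=8, y=7), (x=7, y=8)
  Distance 7: (x=2, y=0), (x=1, y=1), (x=3, y=1), (x=0, y=2), (x=6, y=2), (x=7, y=3), (x=8, y=4), (x=9, y=5), (x=10, y=6), (x=9, y=7), (x=8, y=8)
  Distance 8: (x=1, y=0), (x=3, y=0), (x=0, y=1), (x=4, y=1), (x=6, y=1), (x=5, y=2), (x=7, y=2), (x=8, y=3), (x=9, y=4), (x=10, y=5), (x=10, y=7), (x=9, y=8)
  Distance 9: (x=0, y=0), (x=4, y=0), (x=6, y=0), (x=7, y=1), (x=8, y=2), (x=9, y=3), (x=10, y=4)
  Distance 10: (x=5, y=0), (x=7, y=0), (x=8, y=1), (x=9, y=2), (x=10, y=3)
  Distance 11: (x=9, y=1), (x=10, y=2)
  Distance 12: (x=9, y=0), (x=10, y=1)
  Distance 13: (x=10, y=0)
Total reachable: 90 (grid has 90 open cells total)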